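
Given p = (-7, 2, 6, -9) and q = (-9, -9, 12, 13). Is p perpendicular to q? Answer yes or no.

p · q = (-7)·(-9) + 2·(-9) + 6·12 + (-9)·13 = 63 - 18 + 72 - 117 = 0
Zero, so the vectors are orthogonal.

yes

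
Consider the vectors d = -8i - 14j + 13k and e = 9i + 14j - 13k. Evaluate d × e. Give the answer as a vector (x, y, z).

i: (-14)·(-13) - 13·14 = 182 - 182 = 0
j: 13·9 - (-8)·(-13) = 117 - 104 = 13
k: (-8)·14 - (-14)·9 = -112 - (-126) = 14
d × e = (0, 13, 14)

(0, 13, 14)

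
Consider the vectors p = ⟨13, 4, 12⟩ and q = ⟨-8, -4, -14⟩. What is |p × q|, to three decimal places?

i: 4·(-14) - 12·(-4) = -56 - (-48) = -8
j: 12·(-8) - 13·(-14) = -96 - (-182) = 86
k: 13·(-4) - 4·(-8) = -52 - (-32) = -20
p × q = (-8, 86, -20)
|p × q| = √((-8)² + 86² + (-20)²) = √7860 ≈ 88.6566

88.657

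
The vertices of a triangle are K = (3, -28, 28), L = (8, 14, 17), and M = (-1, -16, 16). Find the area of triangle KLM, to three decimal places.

KL = (5, 42, -11),  KM = (-4, 12, -12)
i: 42·(-12) - (-11)·12 = -504 - (-132) = -372
j: (-11)·(-4) - 5·(-12) = 44 - (-60) = 104
k: 5·12 - 42·(-4) = 60 - (-168) = 228
KL × KM = (-372, 104, 228)
|KL × KM| = √201184 ≈ 448.5354
area = ½ · 448.5354 ≈ 224.268

224.268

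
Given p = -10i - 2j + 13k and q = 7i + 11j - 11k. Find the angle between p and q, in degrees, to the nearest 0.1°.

146.5

p · q = (-10)·7 + (-2)·11 + 13·(-11) = -70 - 22 - 143 = -235
|p|² = 100 + 4 + 169 = 273,  |p| = √273 ≈ 16.522712
|q|² = 49 + 121 + 121 = 291,  |q| = √291 ≈ 17.058722
cos θ = -235 / (16.522712 · 17.058722) ≈ -0.83376
θ = arccos(-0.83376) ≈ 146.5°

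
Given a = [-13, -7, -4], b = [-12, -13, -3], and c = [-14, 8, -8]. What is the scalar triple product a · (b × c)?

-174

b × c:
i: (-13)·(-8) - (-3)·8 = 104 - (-24) = 128
j: (-3)·(-14) - (-12)·(-8) = 42 - 96 = -54
k: (-12)·8 - (-13)·(-14) = -96 - 182 = -278
b × c = (128, -54, -278)
a · (b × c) = (-13)·128 + (-7)·(-54) + (-4)·(-278) = -1664 + 378 + 1112 = -174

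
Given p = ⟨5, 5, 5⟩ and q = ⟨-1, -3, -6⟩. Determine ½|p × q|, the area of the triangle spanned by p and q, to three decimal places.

i: 5·(-6) - 5·(-3) = -30 - (-15) = -15
j: 5·(-1) - 5·(-6) = -5 - (-30) = 25
k: 5·(-3) - 5·(-1) = -15 - (-5) = -10
p × q = (-15, 25, -10)
|p × q| = √((-15)² + 25² + (-10)²) = √950 ≈ 30.8221
area = ½ · 30.8221 ≈ 15.411

15.411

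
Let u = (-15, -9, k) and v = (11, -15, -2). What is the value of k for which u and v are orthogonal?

u · v = (-15)·11 + (-9)·(-15) + k·(-2) = -30 - 2k
Set equal to 0: -2k = 30, so k = -15.

-15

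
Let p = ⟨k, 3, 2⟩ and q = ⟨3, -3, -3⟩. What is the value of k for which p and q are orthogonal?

p · q = k·3 + 3·(-3) + 2·(-3) = -15 + 3k
Set equal to 0: 3k = 15, so k = 5.

5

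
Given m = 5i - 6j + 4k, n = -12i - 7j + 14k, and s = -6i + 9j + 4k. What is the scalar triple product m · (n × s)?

-1154

n × s:
i: (-7)·4 - 14·9 = -28 - 126 = -154
j: 14·(-6) - (-12)·4 = -84 - (-48) = -36
k: (-12)·9 - (-7)·(-6) = -108 - 42 = -150
n × s = (-154, -36, -150)
m · (n × s) = 5·(-154) + (-6)·(-36) + 4·(-150) = -770 + 216 - 600 = -1154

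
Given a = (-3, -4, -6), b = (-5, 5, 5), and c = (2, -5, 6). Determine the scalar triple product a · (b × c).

-415

b × c:
i: 5·6 - 5·(-5) = 30 - (-25) = 55
j: 5·2 - (-5)·6 = 10 - (-30) = 40
k: (-5)·(-5) - 5·2 = 25 - 10 = 15
b × c = (55, 40, 15)
a · (b × c) = (-3)·55 + (-4)·40 + (-6)·15 = -165 - 160 - 90 = -415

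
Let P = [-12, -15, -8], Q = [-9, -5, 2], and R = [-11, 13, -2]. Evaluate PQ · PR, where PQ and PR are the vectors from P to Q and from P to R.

PQ = Q − P = (3, 10, 10)
PR = R − P = (1, 28, 6)
PQ · PR = 3·1 + 10·28 + 10·6 = 3 + 280 + 60 = 343

343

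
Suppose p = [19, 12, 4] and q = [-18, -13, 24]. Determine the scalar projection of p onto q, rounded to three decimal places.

p · q = 19·(-18) + 12·(-13) + 4·24 = -342 - 156 + 96 = -402
|q| = √(324 + 169 + 576) = √1069 ≈ 32.6956
comp_q p = -402 / √1069 ≈ -12.295

-12.295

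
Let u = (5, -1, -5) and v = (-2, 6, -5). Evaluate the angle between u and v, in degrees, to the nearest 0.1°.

u · v = 5·(-2) + (-1)·6 + (-5)·(-5) = -10 - 6 + 25 = 9
|u|² = 25 + 1 + 25 = 51,  |u| = √51 ≈ 7.141428
|v|² = 4 + 36 + 25 = 65,  |v| = √65 ≈ 8.062258
cos θ = 9 / (7.141428 · 8.062258) ≈ 0.15632
θ = arccos(0.15632) ≈ 81.0°

81.0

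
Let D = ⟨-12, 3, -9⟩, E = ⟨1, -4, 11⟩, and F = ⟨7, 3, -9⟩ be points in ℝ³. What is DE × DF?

DE = (13, -7, 20)
DF = (19, 0, 0)
i: (-7)·0 - 20·0 = 0 - 0 = 0
j: 20·19 - 13·0 = 380 - 0 = 380
k: 13·0 - (-7)·19 = 0 - (-133) = 133
DE × DF = (0, 380, 133)

(0, 380, 133)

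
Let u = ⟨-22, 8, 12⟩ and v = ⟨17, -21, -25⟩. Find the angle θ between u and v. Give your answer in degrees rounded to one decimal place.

150.4

u · v = (-22)·17 + 8·(-21) + 12·(-25) = -374 - 168 - 300 = -842
|u|² = 484 + 64 + 144 = 692,  |u| = √692 ≈ 26.305893
|v|² = 289 + 441 + 625 = 1355,  |v| = √1355 ≈ 36.810325
cos θ = -842 / (26.305893 · 36.810325) ≈ -0.86954
θ = arccos(-0.86954) ≈ 150.4°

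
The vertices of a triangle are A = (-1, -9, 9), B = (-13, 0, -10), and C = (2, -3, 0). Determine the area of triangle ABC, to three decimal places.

97.615

AB = (-12, 9, -19),  AC = (3, 6, -9)
i: 9·(-9) - (-19)·6 = -81 - (-114) = 33
j: (-19)·3 - (-12)·(-9) = -57 - 108 = -165
k: (-12)·6 - 9·3 = -72 - 27 = -99
AB × AC = (33, -165, -99)
|AB × AC| = √38115 ≈ 195.2306
area = ½ · 195.2306 ≈ 97.615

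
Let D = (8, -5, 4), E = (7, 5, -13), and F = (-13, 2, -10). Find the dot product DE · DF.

329

DE = E − D = (-1, 10, -17)
DF = F − D = (-21, 7, -14)
DE · DF = (-1)·(-21) + 10·7 + (-17)·(-14) = 21 + 70 + 238 = 329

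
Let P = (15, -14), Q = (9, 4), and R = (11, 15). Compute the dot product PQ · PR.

546

PQ = Q − P = (-6, 18)
PR = R − P = (-4, 29)
PQ · PR = (-6)·(-4) + 18·29 = 24 + 522 = 546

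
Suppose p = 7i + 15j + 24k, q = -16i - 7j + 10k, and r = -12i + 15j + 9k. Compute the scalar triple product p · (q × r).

q × r:
i: (-7)·9 - 10·15 = -63 - 150 = -213
j: 10·(-12) - (-16)·9 = -120 - (-144) = 24
k: (-16)·15 - (-7)·(-12) = -240 - 84 = -324
q × r = (-213, 24, -324)
p · (q × r) = 7·(-213) + 15·24 + 24·(-324) = -1491 + 360 - 7776 = -8907

-8907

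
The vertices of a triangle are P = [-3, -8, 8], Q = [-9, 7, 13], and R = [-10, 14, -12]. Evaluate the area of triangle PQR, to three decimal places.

219.576

PQ = (-6, 15, 5),  PR = (-7, 22, -20)
i: 15·(-20) - 5·22 = -300 - 110 = -410
j: 5·(-7) - (-6)·(-20) = -35 - 120 = -155
k: (-6)·22 - 15·(-7) = -132 - (-105) = -27
PQ × PR = (-410, -155, -27)
|PQ × PR| = √192854 ≈ 439.1515
area = ½ · 439.1515 ≈ 219.576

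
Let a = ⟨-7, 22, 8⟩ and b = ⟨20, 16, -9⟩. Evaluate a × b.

i: 22·(-9) - 8·16 = -198 - 128 = -326
j: 8·20 - (-7)·(-9) = 160 - 63 = 97
k: (-7)·16 - 22·20 = -112 - 440 = -552
a × b = (-326, 97, -552)

(-326, 97, -552)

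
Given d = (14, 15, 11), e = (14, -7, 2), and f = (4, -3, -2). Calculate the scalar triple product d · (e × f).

e × f:
i: (-7)·(-2) - 2·(-3) = 14 - (-6) = 20
j: 2·4 - 14·(-2) = 8 - (-28) = 36
k: 14·(-3) - (-7)·4 = -42 - (-28) = -14
e × f = (20, 36, -14)
d · (e × f) = 14·20 + 15·36 + 11·(-14) = 280 + 540 - 154 = 666

666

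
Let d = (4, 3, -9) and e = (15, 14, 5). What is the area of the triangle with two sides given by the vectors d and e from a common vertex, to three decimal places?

104.913

i: 3·5 - (-9)·14 = 15 - (-126) = 141
j: (-9)·15 - 4·5 = -135 - 20 = -155
k: 4·14 - 3·15 = 56 - 45 = 11
d × e = (141, -155, 11)
|d × e| = √(141² + (-155)² + 11²) = √44027 ≈ 209.8261
area = ½ · 209.8261 ≈ 104.913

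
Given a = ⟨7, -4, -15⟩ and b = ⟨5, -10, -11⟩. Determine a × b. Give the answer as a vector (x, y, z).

i: (-4)·(-11) - (-15)·(-10) = 44 - 150 = -106
j: (-15)·5 - 7·(-11) = -75 - (-77) = 2
k: 7·(-10) - (-4)·5 = -70 - (-20) = -50
a × b = (-106, 2, -50)

(-106, 2, -50)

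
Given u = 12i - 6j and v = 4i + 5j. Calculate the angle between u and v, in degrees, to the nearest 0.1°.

77.9

u · v = 12·4 + (-6)·5 = 48 - 30 = 18
|u|² = 144 + 36 = 180,  |u| = √180 ≈ 13.416408
|v|² = 16 + 25 = 41,  |v| = √41 ≈ 6.403124
cos θ = 18 / (13.416408 · 6.403124) ≈ 0.20953
θ = arccos(0.20953) ≈ 77.9°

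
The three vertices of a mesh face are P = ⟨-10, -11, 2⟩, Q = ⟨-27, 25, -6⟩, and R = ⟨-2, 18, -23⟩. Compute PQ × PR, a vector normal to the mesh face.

PQ = (-17, 36, -8)
PR = (8, 29, -25)
i: 36·(-25) - (-8)·29 = -900 - (-232) = -668
j: (-8)·8 - (-17)·(-25) = -64 - 425 = -489
k: (-17)·29 - 36·8 = -493 - 288 = -781
PQ × PR = (-668, -489, -781)

(-668, -489, -781)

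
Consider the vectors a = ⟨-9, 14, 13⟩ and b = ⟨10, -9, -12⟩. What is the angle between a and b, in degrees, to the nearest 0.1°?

167.7

a · b = (-9)·10 + 14·(-9) + 13·(-12) = -90 - 126 - 156 = -372
|a|² = 81 + 196 + 169 = 446,  |a| = √446 ≈ 21.118712
|b|² = 100 + 81 + 144 = 325,  |b| = √325 ≈ 18.027756
cos θ = -372 / (21.118712 · 18.027756) ≈ -0.97709
θ = arccos(-0.97709) ≈ 167.7°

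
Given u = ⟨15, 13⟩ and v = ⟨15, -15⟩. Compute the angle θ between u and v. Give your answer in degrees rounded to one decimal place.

85.9

u · v = 15·15 + 13·(-15) = 225 - 195 = 30
|u|² = 225 + 169 = 394,  |u| = √394 ≈ 19.849433
|v|² = 225 + 225 = 450,  |v| = √450 ≈ 21.213203
cos θ = 30 / (19.849433 · 21.213203) ≈ 0.07125
θ = arccos(0.07125) ≈ 85.9°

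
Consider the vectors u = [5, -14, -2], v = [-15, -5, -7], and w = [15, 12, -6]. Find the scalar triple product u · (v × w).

3510

v × w:
i: (-5)·(-6) - (-7)·12 = 30 - (-84) = 114
j: (-7)·15 - (-15)·(-6) = -105 - 90 = -195
k: (-15)·12 - (-5)·15 = -180 - (-75) = -105
v × w = (114, -195, -105)
u · (v × w) = 5·114 + (-14)·(-195) + (-2)·(-105) = 570 + 2730 + 210 = 3510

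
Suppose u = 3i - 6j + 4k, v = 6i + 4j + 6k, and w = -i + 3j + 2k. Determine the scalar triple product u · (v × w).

166

v × w:
i: 4·2 - 6·3 = 8 - 18 = -10
j: 6·(-1) - 6·2 = -6 - 12 = -18
k: 6·3 - 4·(-1) = 18 - (-4) = 22
v × w = (-10, -18, 22)
u · (v × w) = 3·(-10) + (-6)·(-18) + 4·22 = -30 + 108 + 88 = 166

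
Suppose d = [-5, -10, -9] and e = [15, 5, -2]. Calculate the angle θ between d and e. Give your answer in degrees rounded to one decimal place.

d · e = (-5)·15 + (-10)·5 + (-9)·(-2) = -75 - 50 + 18 = -107
|d|² = 25 + 100 + 81 = 206,  |d| = √206 ≈ 14.352700
|e|² = 225 + 25 + 4 = 254,  |e| = √254 ≈ 15.937377
cos θ = -107 / (14.352700 · 15.937377) ≈ -0.46777
θ = arccos(-0.46777) ≈ 117.9°

117.9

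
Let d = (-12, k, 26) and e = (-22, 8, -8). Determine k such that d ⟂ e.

d · e = (-12)·(-22) + k·8 + 26·(-8) = 56 + 8k
Set equal to 0: 8k = -56, so k = -7.

-7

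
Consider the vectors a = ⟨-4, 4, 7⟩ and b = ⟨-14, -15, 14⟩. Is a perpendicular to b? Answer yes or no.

a · b = (-4)·(-14) + 4·(-15) + 7·14 = 56 - 60 + 98 = 94
Nonzero, so the vectors are not orthogonal.

no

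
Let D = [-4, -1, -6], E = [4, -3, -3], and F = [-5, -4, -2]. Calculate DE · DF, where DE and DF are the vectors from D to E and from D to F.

DE = E − D = (8, -2, 3)
DF = F − D = (-1, -3, 4)
DE · DF = 8·(-1) + (-2)·(-3) + 3·4 = -8 + 6 + 12 = 10

10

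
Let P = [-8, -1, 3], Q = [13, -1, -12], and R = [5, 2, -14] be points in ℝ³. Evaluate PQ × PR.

(45, 162, 63)

PQ = (21, 0, -15)
PR = (13, 3, -17)
i: 0·(-17) - (-15)·3 = 0 - (-45) = 45
j: (-15)·13 - 21·(-17) = -195 - (-357) = 162
k: 21·3 - 0·13 = 63 - 0 = 63
PQ × PR = (45, 162, 63)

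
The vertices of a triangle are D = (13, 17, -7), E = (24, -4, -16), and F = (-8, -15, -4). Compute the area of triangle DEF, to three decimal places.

DE = (11, -21, -9),  DF = (-21, -32, 3)
i: (-21)·3 - (-9)·(-32) = -63 - 288 = -351
j: (-9)·(-21) - 11·3 = 189 - 33 = 156
k: 11·(-32) - (-21)·(-21) = -352 - 441 = -793
DE × DF = (-351, 156, -793)
|DE × DF| = √776386 ≈ 881.1277
area = ½ · 881.1277 ≈ 440.564

440.564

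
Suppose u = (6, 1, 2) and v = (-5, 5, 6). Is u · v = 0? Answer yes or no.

u · v = 6·(-5) + 1·5 + 2·6 = -30 + 5 + 12 = -13
Nonzero, so the vectors are not orthogonal.

no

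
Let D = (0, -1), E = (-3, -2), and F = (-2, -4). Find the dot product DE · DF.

9

DE = E − D = (-3, -1)
DF = F − D = (-2, -3)
DE · DF = (-3)·(-2) + (-1)·(-3) = 6 + 3 = 9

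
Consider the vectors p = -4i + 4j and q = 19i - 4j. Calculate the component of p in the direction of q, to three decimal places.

-4.738

p · q = (-4)·19 + 4·(-4) = -76 - 16 = -92
|q| = √(361 + 16) = √377 ≈ 19.4165
comp_q p = -92 / √377 ≈ -4.738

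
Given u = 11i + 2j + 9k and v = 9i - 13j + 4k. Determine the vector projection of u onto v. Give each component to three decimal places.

(3.688, -5.327, 1.639)

u · v = 11·9 + 2·(-13) + 9·4 = 99 - 26 + 36 = 109
|v|² = 81 + 169 + 16 = 266
proj_v u = (109/266) · (9, -13, 4) ≈ (3.688, -5.327, 1.639)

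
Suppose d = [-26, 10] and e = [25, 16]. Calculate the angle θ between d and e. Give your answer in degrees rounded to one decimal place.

126.3

d · e = (-26)·25 + 10·16 = -650 + 160 = -490
|d|² = 676 + 100 = 776,  |d| = √776 ≈ 27.856777
|e|² = 625 + 256 = 881,  |e| = √881 ≈ 29.681644
cos θ = -490 / (27.856777 · 29.681644) ≈ -0.59262
θ = arccos(-0.59262) ≈ 126.3°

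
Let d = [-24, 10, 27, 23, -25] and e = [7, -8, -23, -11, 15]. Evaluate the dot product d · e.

d · e = (-24)·7 + 10·(-8) + 27·(-23) + 23·(-11) + (-25)·15 = -168 - 80 - 621 - 253 - 375 = -1497

-1497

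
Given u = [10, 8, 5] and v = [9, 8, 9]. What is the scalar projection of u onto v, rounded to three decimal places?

13.237

u · v = 10·9 + 8·8 + 5·9 = 90 + 64 + 45 = 199
|v| = √(81 + 64 + 81) = √226 ≈ 15.0333
comp_v u = 199 / √226 ≈ 13.237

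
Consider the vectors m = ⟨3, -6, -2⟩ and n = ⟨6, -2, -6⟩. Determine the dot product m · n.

42

m · n = 3·6 + (-6)·(-2) + (-2)·(-6) = 18 + 12 + 12 = 42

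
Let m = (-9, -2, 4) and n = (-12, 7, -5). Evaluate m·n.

74

m · n = (-9)·(-12) + (-2)·7 + 4·(-5) = 108 - 14 - 20 = 74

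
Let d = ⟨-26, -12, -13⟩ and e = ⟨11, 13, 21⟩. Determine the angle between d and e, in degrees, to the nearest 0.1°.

d · e = (-26)·11 + (-12)·13 + (-13)·21 = -286 - 156 - 273 = -715
|d|² = 676 + 144 + 169 = 989,  |d| = √989 ≈ 31.448370
|e|² = 121 + 169 + 441 = 731,  |e| = √731 ≈ 27.037012
cos θ = -715 / (31.448370 · 27.037012) ≈ -0.84091
θ = arccos(-0.84091) ≈ 147.2°

147.2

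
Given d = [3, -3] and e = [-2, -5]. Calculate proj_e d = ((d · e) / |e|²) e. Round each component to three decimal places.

(-0.621, -1.552)

d · e = 3·(-2) + (-3)·(-5) = -6 + 15 = 9
|e|² = 4 + 25 = 29
proj_e d = (9/29) · (-2, -5) ≈ (-0.621, -1.552)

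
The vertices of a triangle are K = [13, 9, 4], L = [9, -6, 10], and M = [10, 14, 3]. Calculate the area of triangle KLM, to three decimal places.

KL = (-4, -15, 6),  KM = (-3, 5, -1)
i: (-15)·(-1) - 6·5 = 15 - 30 = -15
j: 6·(-3) - (-4)·(-1) = -18 - 4 = -22
k: (-4)·5 - (-15)·(-3) = -20 - 45 = -65
KL × KM = (-15, -22, -65)
|KL × KM| = √4934 ≈ 70.2424
area = ½ · 70.2424 ≈ 35.121

35.121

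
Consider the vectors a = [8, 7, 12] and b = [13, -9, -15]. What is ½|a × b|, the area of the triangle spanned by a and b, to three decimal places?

i: 7·(-15) - 12·(-9) = -105 - (-108) = 3
j: 12·13 - 8·(-15) = 156 - (-120) = 276
k: 8·(-9) - 7·13 = -72 - 91 = -163
a × b = (3, 276, -163)
|a × b| = √(3² + 276² + (-163)²) = √102754 ≈ 320.5526
area = ½ · 320.5526 ≈ 160.276

160.276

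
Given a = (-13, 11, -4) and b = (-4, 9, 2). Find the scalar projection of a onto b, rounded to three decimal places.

14.229

a · b = (-13)·(-4) + 11·9 + (-4)·2 = 52 + 99 - 8 = 143
|b| = √(16 + 81 + 4) = √101 ≈ 10.0499
comp_b a = 143 / √101 ≈ 14.229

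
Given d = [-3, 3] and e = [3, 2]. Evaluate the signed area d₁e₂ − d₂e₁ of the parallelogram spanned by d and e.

(-3)·2 - 3·3 = -6 - 9 = -15

-15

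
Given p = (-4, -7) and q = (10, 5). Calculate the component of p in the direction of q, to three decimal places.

-6.708

p · q = (-4)·10 + (-7)·5 = -40 - 35 = -75
|q| = √(100 + 25) = √125 ≈ 11.1803
comp_q p = -75 / √125 ≈ -6.708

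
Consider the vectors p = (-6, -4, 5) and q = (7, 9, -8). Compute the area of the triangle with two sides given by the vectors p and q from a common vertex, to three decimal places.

i: (-4)·(-8) - 5·9 = 32 - 45 = -13
j: 5·7 - (-6)·(-8) = 35 - 48 = -13
k: (-6)·9 - (-4)·7 = -54 - (-28) = -26
p × q = (-13, -13, -26)
|p × q| = √((-13)² + (-13)² + (-26)²) = √1014 ≈ 31.8434
area = ½ · 31.8434 ≈ 15.922

15.922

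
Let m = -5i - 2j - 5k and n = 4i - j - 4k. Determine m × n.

(3, -40, 13)

i: (-2)·(-4) - (-5)·(-1) = 8 - 5 = 3
j: (-5)·4 - (-5)·(-4) = -20 - 20 = -40
k: (-5)·(-1) - (-2)·4 = 5 - (-8) = 13
m × n = (3, -40, 13)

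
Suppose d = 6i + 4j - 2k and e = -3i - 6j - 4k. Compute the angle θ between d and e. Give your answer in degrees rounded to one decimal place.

125.6

d · e = 6·(-3) + 4·(-6) + (-2)·(-4) = -18 - 24 + 8 = -34
|d|² = 36 + 16 + 4 = 56,  |d| = √56 ≈ 7.483315
|e|² = 9 + 36 + 16 = 61,  |e| = √61 ≈ 7.810250
cos θ = -34 / (7.483315 · 7.810250) ≈ -0.58173
θ = arccos(-0.58173) ≈ 125.6°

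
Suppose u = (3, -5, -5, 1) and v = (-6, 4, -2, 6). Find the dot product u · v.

u · v = 3·(-6) + (-5)·4 + (-5)·(-2) + 1·6 = -18 - 20 + 10 + 6 = -22

-22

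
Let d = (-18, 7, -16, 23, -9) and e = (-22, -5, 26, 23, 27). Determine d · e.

d · e = (-18)·(-22) + 7·(-5) + (-16)·26 + 23·23 + (-9)·27 = 396 - 35 - 416 + 529 - 243 = 231

231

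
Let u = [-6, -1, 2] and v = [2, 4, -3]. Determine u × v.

(-5, -14, -22)

i: (-1)·(-3) - 2·4 = 3 - 8 = -5
j: 2·2 - (-6)·(-3) = 4 - 18 = -14
k: (-6)·4 - (-1)·2 = -24 - (-2) = -22
u × v = (-5, -14, -22)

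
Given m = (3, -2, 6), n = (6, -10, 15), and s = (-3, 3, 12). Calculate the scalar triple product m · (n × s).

n × s:
i: (-10)·12 - 15·3 = -120 - 45 = -165
j: 15·(-3) - 6·12 = -45 - 72 = -117
k: 6·3 - (-10)·(-3) = 18 - 30 = -12
n × s = (-165, -117, -12)
m · (n × s) = 3·(-165) + (-2)·(-117) + 6·(-12) = -495 + 234 - 72 = -333

-333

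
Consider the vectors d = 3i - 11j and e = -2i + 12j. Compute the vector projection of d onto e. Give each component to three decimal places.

(1.865, -11.189)

d · e = 3·(-2) + (-11)·12 = -6 - 132 = -138
|e|² = 4 + 144 = 148
proj_e d = (-138/148) · (-2, 12) ≈ (1.865, -11.189)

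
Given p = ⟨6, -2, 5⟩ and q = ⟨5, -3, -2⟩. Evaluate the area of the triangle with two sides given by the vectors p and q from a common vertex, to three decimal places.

21.178

i: (-2)·(-2) - 5·(-3) = 4 - (-15) = 19
j: 5·5 - 6·(-2) = 25 - (-12) = 37
k: 6·(-3) - (-2)·5 = -18 - (-10) = -8
p × q = (19, 37, -8)
|p × q| = √(19² + 37² + (-8)²) = √1794 ≈ 42.3556
area = ½ · 42.3556 ≈ 21.178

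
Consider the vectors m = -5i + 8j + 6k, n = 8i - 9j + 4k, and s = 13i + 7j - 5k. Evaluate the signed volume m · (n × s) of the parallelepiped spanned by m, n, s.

n × s:
i: (-9)·(-5) - 4·7 = 45 - 28 = 17
j: 4·13 - 8·(-5) = 52 - (-40) = 92
k: 8·7 - (-9)·13 = 56 - (-117) = 173
n × s = (17, 92, 173)
m · (n × s) = (-5)·17 + 8·92 + 6·173 = -85 + 736 + 1038 = 1689

1689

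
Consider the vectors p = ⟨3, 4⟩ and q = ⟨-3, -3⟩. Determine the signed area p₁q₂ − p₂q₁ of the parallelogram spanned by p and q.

3·(-3) - 4·(-3) = -9 - (-12) = 3

3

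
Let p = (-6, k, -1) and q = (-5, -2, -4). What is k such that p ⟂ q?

p · q = (-6)·(-5) + k·(-2) + (-1)·(-4) = 34 - 2k
Set equal to 0: -2k = -34, so k = 17.

17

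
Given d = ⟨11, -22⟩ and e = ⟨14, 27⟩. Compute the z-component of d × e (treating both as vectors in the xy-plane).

11·27 - (-22)·14 = 297 - (-308) = 605

605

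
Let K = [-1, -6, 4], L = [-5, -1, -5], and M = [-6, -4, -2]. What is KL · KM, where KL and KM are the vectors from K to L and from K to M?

84

KL = L − K = (-4, 5, -9)
KM = M − K = (-5, 2, -6)
KL · KM = (-4)·(-5) + 5·2 + (-9)·(-6) = 20 + 10 + 54 = 84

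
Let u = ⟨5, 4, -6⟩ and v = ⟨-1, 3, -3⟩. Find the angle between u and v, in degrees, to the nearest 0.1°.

49.2

u · v = 5·(-1) + 4·3 + (-6)·(-3) = -5 + 12 + 18 = 25
|u|² = 25 + 16 + 36 = 77,  |u| = √77 ≈ 8.774964
|v|² = 1 + 9 + 9 = 19,  |v| = √19 ≈ 4.358899
cos θ = 25 / (8.774964 · 4.358899) ≈ 0.65361
θ = arccos(0.65361) ≈ 49.2°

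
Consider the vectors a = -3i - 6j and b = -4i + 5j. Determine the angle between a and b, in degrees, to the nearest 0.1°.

114.8

a · b = (-3)·(-4) + (-6)·5 = 12 - 30 = -18
|a|² = 9 + 36 = 45,  |a| = √45 ≈ 6.708204
|b|² = 16 + 25 = 41,  |b| = √41 ≈ 6.403124
cos θ = -18 / (6.708204 · 6.403124) ≈ -0.41906
θ = arccos(-0.41906) ≈ 114.8°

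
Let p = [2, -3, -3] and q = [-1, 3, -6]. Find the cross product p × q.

i: (-3)·(-6) - (-3)·3 = 18 - (-9) = 27
j: (-3)·(-1) - 2·(-6) = 3 - (-12) = 15
k: 2·3 - (-3)·(-1) = 6 - 3 = 3
p × q = (27, 15, 3)

(27, 15, 3)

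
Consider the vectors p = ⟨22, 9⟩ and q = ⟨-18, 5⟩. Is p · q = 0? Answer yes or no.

no

p · q = 22·(-18) + 9·5 = -396 + 45 = -351
Nonzero, so the vectors are not orthogonal.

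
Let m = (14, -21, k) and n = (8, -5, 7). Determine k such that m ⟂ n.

-31

m · n = 14·8 + (-21)·(-5) + k·7 = 217 + 7k
Set equal to 0: 7k = -217, so k = -31.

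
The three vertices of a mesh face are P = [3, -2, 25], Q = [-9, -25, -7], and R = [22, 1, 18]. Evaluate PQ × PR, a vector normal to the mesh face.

PQ = (-12, -23, -32)
PR = (19, 3, -7)
i: (-23)·(-7) - (-32)·3 = 161 - (-96) = 257
j: (-32)·19 - (-12)·(-7) = -608 - 84 = -692
k: (-12)·3 - (-23)·19 = -36 - (-437) = 401
PQ × PR = (257, -692, 401)

(257, -692, 401)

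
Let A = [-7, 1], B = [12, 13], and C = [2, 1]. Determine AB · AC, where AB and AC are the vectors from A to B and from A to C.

171

AB = B − A = (19, 12)
AC = C − A = (9, 0)
AB · AC = 19·9 + 12·0 = 171 + 0 = 171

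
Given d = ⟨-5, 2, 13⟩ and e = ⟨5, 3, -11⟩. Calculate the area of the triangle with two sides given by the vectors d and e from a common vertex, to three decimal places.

33.339

i: 2·(-11) - 13·3 = -22 - 39 = -61
j: 13·5 - (-5)·(-11) = 65 - 55 = 10
k: (-5)·3 - 2·5 = -15 - 10 = -25
d × e = (-61, 10, -25)
|d × e| = √((-61)² + 10² + (-25)²) = √4446 ≈ 66.6783
area = ½ · 66.6783 ≈ 33.339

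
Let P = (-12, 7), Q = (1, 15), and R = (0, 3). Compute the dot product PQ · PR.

124

PQ = Q − P = (13, 8)
PR = R − P = (12, -4)
PQ · PR = 13·12 + 8·(-4) = 156 - 32 = 124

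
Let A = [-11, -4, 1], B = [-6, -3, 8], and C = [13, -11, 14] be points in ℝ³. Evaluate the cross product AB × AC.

(62, 103, -59)

AB = (5, 1, 7)
AC = (24, -7, 13)
i: 1·13 - 7·(-7) = 13 - (-49) = 62
j: 7·24 - 5·13 = 168 - 65 = 103
k: 5·(-7) - 1·24 = -35 - 24 = -59
AB × AC = (62, 103, -59)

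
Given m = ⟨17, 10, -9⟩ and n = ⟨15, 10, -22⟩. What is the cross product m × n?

i: 10·(-22) - (-9)·10 = -220 - (-90) = -130
j: (-9)·15 - 17·(-22) = -135 - (-374) = 239
k: 17·10 - 10·15 = 170 - 150 = 20
m × n = (-130, 239, 20)

(-130, 239, 20)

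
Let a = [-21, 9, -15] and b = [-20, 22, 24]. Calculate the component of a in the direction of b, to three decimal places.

6.752

a · b = (-21)·(-20) + 9·22 + (-15)·24 = 420 + 198 - 360 = 258
|b| = √(400 + 484 + 576) = √1460 ≈ 38.2099
comp_b a = 258 / √1460 ≈ 6.752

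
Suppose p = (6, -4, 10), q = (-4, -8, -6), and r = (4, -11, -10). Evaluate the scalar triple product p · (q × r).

1100

q × r:
i: (-8)·(-10) - (-6)·(-11) = 80 - 66 = 14
j: (-6)·4 - (-4)·(-10) = -24 - 40 = -64
k: (-4)·(-11) - (-8)·4 = 44 - (-32) = 76
q × r = (14, -64, 76)
p · (q × r) = 6·14 + (-4)·(-64) + 10·76 = 84 + 256 + 760 = 1100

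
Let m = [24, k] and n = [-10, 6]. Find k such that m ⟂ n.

m · n = 24·(-10) + k·6 = -240 + 6k
Set equal to 0: 6k = 240, so k = 40.

40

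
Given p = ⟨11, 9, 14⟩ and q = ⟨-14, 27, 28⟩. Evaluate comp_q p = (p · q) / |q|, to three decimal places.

11.635

p · q = 11·(-14) + 9·27 + 14·28 = -154 + 243 + 392 = 481
|q| = √(196 + 729 + 784) = √1709 ≈ 41.3401
comp_q p = 481 / √1709 ≈ 11.635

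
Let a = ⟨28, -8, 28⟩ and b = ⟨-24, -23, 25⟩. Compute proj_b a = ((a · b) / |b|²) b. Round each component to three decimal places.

a · b = 28·(-24) + (-8)·(-23) + 28·25 = -672 + 184 + 700 = 212
|b|² = 576 + 529 + 625 = 1730
proj_b a = (212/1730) · (-24, -23, 25) ≈ (-2.941, -2.818, 3.064)

(-2.941, -2.818, 3.064)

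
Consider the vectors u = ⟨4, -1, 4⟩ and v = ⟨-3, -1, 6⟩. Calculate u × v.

i: (-1)·6 - 4·(-1) = -6 - (-4) = -2
j: 4·(-3) - 4·6 = -12 - 24 = -36
k: 4·(-1) - (-1)·(-3) = -4 - 3 = -7
u × v = (-2, -36, -7)

(-2, -36, -7)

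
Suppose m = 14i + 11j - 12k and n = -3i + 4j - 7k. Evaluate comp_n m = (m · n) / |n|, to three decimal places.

9.997

m · n = 14·(-3) + 11·4 + (-12)·(-7) = -42 + 44 + 84 = 86
|n| = √(9 + 16 + 49) = √74 ≈ 8.6023
comp_n m = 86 / √74 ≈ 9.997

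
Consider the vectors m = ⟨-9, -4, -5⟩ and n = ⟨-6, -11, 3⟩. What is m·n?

m · n = (-9)·(-6) + (-4)·(-11) + (-5)·3 = 54 + 44 - 15 = 83

83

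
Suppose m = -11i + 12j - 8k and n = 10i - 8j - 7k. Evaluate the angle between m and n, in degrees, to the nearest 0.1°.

124.5

m · n = (-11)·10 + 12·(-8) + (-8)·(-7) = -110 - 96 + 56 = -150
|m|² = 121 + 144 + 64 = 329,  |m| = √329 ≈ 18.138357
|n|² = 100 + 64 + 49 = 213,  |n| = √213 ≈ 14.594520
cos θ = -150 / (18.138357 · 14.594520) ≈ -0.56664
θ = arccos(-0.56664) ≈ 124.5°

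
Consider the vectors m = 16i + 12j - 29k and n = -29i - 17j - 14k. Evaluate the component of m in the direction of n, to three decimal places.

m · n = 16·(-29) + 12·(-17) + (-29)·(-14) = -464 - 204 + 406 = -262
|n| = √(841 + 289 + 196) = √1326 ≈ 36.4143
comp_n m = -262 / √1326 ≈ -7.195

-7.195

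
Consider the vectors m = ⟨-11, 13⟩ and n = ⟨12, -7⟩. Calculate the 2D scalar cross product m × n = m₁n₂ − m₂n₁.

(-11)·(-7) - 13·12 = 77 - 156 = -79

-79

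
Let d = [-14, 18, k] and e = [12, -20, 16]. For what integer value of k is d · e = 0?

33

d · e = (-14)·12 + 18·(-20) + k·16 = -528 + 16k
Set equal to 0: 16k = 528, so k = 33.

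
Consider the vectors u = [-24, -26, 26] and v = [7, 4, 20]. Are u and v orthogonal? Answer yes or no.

no

u · v = (-24)·7 + (-26)·4 + 26·20 = -168 - 104 + 520 = 248
Nonzero, so the vectors are not orthogonal.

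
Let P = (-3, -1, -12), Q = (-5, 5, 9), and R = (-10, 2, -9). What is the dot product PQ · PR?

PQ = Q − P = (-2, 6, 21)
PR = R − P = (-7, 3, 3)
PQ · PR = (-2)·(-7) + 6·3 + 21·3 = 14 + 18 + 63 = 95

95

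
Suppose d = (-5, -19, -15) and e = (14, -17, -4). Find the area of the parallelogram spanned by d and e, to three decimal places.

456.226

i: (-19)·(-4) - (-15)·(-17) = 76 - 255 = -179
j: (-15)·14 - (-5)·(-4) = -210 - 20 = -230
k: (-5)·(-17) - (-19)·14 = 85 - (-266) = 351
d × e = (-179, -230, 351)
|d × e| = √((-179)² + (-230)² + 351²) = √208142 ≈ 456.2258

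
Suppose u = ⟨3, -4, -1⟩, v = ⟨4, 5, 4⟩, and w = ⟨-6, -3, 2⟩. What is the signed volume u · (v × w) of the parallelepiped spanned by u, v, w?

v × w:
i: 5·2 - 4·(-3) = 10 - (-12) = 22
j: 4·(-6) - 4·2 = -24 - 8 = -32
k: 4·(-3) - 5·(-6) = -12 - (-30) = 18
v × w = (22, -32, 18)
u · (v × w) = 3·22 + (-4)·(-32) + (-1)·18 = 66 + 128 - 18 = 176

176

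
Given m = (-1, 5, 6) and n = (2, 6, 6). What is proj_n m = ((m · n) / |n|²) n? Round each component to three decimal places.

m · n = (-1)·2 + 5·6 + 6·6 = -2 + 30 + 36 = 64
|n|² = 4 + 36 + 36 = 76
proj_n m = (64/76) · (2, 6, 6) ≈ (1.684, 5.053, 5.053)

(1.684, 5.053, 5.053)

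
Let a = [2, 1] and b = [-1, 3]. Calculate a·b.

a · b = 2·(-1) + 1·3 = -2 + 3 = 1

1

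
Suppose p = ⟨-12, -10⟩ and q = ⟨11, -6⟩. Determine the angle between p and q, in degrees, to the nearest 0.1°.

111.6

p · q = (-12)·11 + (-10)·(-6) = -132 + 60 = -72
|p|² = 144 + 100 = 244,  |p| = √244 ≈ 15.620499
|q|² = 121 + 36 = 157,  |q| = √157 ≈ 12.529964
cos θ = -72 / (15.620499 · 12.529964) ≈ -0.36786
θ = arccos(-0.36786) ≈ 111.6°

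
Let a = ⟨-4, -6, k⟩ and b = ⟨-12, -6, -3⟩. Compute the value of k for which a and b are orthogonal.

a · b = (-4)·(-12) + (-6)·(-6) + k·(-3) = 84 - 3k
Set equal to 0: -3k = -84, so k = 28.

28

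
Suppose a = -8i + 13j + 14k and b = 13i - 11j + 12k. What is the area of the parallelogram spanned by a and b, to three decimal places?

424.199

i: 13·12 - 14·(-11) = 156 - (-154) = 310
j: 14·13 - (-8)·12 = 182 - (-96) = 278
k: (-8)·(-11) - 13·13 = 88 - 169 = -81
a × b = (310, 278, -81)
|a × b| = √(310² + 278² + (-81)²) = √179945 ≈ 424.1992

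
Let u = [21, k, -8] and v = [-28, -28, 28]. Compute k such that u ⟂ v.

-29

u · v = 21·(-28) + k·(-28) + (-8)·28 = -812 - 28k
Set equal to 0: -28k = 812, so k = -29.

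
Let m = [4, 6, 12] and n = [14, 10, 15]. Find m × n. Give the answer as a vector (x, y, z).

i: 6·15 - 12·10 = 90 - 120 = -30
j: 12·14 - 4·15 = 168 - 60 = 108
k: 4·10 - 6·14 = 40 - 84 = -44
m × n = (-30, 108, -44)

(-30, 108, -44)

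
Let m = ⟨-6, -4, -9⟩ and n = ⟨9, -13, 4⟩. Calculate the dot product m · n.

-38

m · n = (-6)·9 + (-4)·(-13) + (-9)·4 = -54 + 52 - 36 = -38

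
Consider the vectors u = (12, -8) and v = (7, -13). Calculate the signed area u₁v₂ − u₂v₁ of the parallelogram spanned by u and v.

-100

12·(-13) - (-8)·7 = -156 - (-56) = -100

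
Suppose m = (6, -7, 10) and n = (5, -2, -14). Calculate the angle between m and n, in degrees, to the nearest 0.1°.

m · n = 6·5 + (-7)·(-2) + 10·(-14) = 30 + 14 - 140 = -96
|m|² = 36 + 49 + 100 = 185,  |m| = √185 ≈ 13.601471
|n|² = 25 + 4 + 196 = 225,  |n| = √225 ≈ 15.000000
cos θ = -96 / (13.601471 · 15.000000) ≈ -0.47054
θ = arccos(-0.47054) ≈ 118.1°

118.1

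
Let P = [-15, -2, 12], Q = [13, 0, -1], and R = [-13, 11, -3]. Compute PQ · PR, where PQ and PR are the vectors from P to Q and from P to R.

PQ = Q − P = (28, 2, -13)
PR = R − P = (2, 13, -15)
PQ · PR = 28·2 + 2·13 + (-13)·(-15) = 56 + 26 + 195 = 277

277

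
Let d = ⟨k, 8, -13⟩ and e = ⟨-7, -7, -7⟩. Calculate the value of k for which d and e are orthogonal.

5

d · e = k·(-7) + 8·(-7) + (-13)·(-7) = 35 - 7k
Set equal to 0: -7k = -35, so k = 5.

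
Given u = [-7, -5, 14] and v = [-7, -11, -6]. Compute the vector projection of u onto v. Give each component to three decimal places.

(-0.680, -1.068, -0.583)

u · v = (-7)·(-7) + (-5)·(-11) + 14·(-6) = 49 + 55 - 84 = 20
|v|² = 49 + 121 + 36 = 206
proj_v u = (20/206) · (-7, -11, -6) ≈ (-0.680, -1.068, -0.583)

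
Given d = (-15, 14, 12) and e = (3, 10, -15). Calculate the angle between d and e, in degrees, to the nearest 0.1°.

d · e = (-15)·3 + 14·10 + 12·(-15) = -45 + 140 - 180 = -85
|d|² = 225 + 196 + 144 = 565,  |d| = √565 ≈ 23.769729
|e|² = 9 + 100 + 225 = 334,  |e| = √334 ≈ 18.275667
cos θ = -85 / (23.769729 · 18.275667) ≈ -0.19567
θ = arccos(-0.19567) ≈ 101.3°

101.3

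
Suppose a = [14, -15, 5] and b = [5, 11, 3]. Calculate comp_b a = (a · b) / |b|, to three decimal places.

-6.426

a · b = 14·5 + (-15)·11 + 5·3 = 70 - 165 + 15 = -80
|b| = √(25 + 121 + 9) = √155 ≈ 12.4499
comp_b a = -80 / √155 ≈ -6.426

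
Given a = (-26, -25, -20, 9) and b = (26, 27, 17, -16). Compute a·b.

a · b = (-26)·26 + (-25)·27 + (-20)·17 + 9·(-16) = -676 - 675 - 340 - 144 = -1835

-1835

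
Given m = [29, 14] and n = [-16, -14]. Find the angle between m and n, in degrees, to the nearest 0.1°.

164.6

m · n = 29·(-16) + 14·(-14) = -464 - 196 = -660
|m|² = 841 + 196 = 1037,  |m| = √1037 ≈ 32.202484
|n|² = 256 + 196 = 452,  |n| = √452 ≈ 21.260292
cos θ = -660 / (32.202484 · 21.260292) ≈ -0.96402
θ = arccos(-0.96402) ≈ 164.6°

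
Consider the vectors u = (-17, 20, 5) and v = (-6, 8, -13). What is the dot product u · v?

197

u · v = (-17)·(-6) + 20·8 + 5·(-13) = 102 + 160 - 65 = 197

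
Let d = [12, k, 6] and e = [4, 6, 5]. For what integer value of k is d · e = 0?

d · e = 12·4 + k·6 + 6·5 = 78 + 6k
Set equal to 0: 6k = -78, so k = -13.

-13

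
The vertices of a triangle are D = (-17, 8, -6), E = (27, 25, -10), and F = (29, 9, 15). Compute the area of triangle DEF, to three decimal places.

DE = (44, 17, -4),  DF = (46, 1, 21)
i: 17·21 - (-4)·1 = 357 - (-4) = 361
j: (-4)·46 - 44·21 = -184 - 924 = -1108
k: 44·1 - 17·46 = 44 - 782 = -738
DE × DF = (361, -1108, -738)
|DE × DF| = √1902629 ≈ 1379.3582
area = ½ · 1379.3582 ≈ 689.679

689.679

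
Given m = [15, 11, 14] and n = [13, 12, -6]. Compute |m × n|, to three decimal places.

i: 11·(-6) - 14·12 = -66 - 168 = -234
j: 14·13 - 15·(-6) = 182 - (-90) = 272
k: 15·12 - 11·13 = 180 - 143 = 37
m × n = (-234, 272, 37)
|m × n| = √((-234)² + 272² + 37²) = √130109 ≈ 360.7063

360.706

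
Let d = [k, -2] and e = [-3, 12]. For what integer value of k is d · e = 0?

-8

d · e = k·(-3) + (-2)·12 = -24 - 3k
Set equal to 0: -3k = 24, so k = -8.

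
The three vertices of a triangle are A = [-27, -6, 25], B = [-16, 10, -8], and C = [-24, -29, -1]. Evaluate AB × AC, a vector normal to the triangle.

AB = (11, 16, -33)
AC = (3, -23, -26)
i: 16·(-26) - (-33)·(-23) = -416 - 759 = -1175
j: (-33)·3 - 11·(-26) = -99 - (-286) = 187
k: 11·(-23) - 16·3 = -253 - 48 = -301
AB × AC = (-1175, 187, -301)

(-1175, 187, -301)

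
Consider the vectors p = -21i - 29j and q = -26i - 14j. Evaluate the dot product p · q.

p · q = (-21)·(-26) + (-29)·(-14) = 546 + 406 = 952

952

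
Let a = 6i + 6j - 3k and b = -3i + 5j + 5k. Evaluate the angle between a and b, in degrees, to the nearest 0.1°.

92.5

a · b = 6·(-3) + 6·5 + (-3)·5 = -18 + 30 - 15 = -3
|a|² = 36 + 36 + 9 = 81,  |a| = √81 ≈ 9.000000
|b|² = 9 + 25 + 25 = 59,  |b| = √59 ≈ 7.681146
cos θ = -3 / (9.000000 · 7.681146) ≈ -0.04340
θ = arccos(-0.04340) ≈ 92.5°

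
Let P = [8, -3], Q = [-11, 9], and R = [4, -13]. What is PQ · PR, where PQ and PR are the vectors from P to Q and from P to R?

PQ = Q − P = (-19, 12)
PR = R − P = (-4, -10)
PQ · PR = (-19)·(-4) + 12·(-10) = 76 - 120 = -44

-44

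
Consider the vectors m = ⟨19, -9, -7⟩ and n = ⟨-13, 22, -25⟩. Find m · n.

m · n = 19·(-13) + (-9)·22 + (-7)·(-25) = -247 - 198 + 175 = -270

-270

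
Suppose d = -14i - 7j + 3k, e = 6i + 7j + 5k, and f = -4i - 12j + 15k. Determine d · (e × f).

e × f:
i: 7·15 - 5·(-12) = 105 - (-60) = 165
j: 5·(-4) - 6·15 = -20 - 90 = -110
k: 6·(-12) - 7·(-4) = -72 - (-28) = -44
e × f = (165, -110, -44)
d · (e × f) = (-14)·165 + (-7)·(-110) + 3·(-44) = -2310 + 770 - 132 = -1672

-1672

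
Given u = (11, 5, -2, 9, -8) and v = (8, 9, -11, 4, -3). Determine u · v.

u · v = 11·8 + 5·9 + (-2)·(-11) + 9·4 + (-8)·(-3) = 88 + 45 + 22 + 36 + 24 = 215

215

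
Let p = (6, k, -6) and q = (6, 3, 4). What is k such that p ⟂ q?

-4

p · q = 6·6 + k·3 + (-6)·4 = 12 + 3k
Set equal to 0: 3k = -12, so k = -4.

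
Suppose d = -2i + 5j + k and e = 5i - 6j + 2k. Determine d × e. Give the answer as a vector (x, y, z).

i: 5·2 - 1·(-6) = 10 - (-6) = 16
j: 1·5 - (-2)·2 = 5 - (-4) = 9
k: (-2)·(-6) - 5·5 = 12 - 25 = -13
d × e = (16, 9, -13)

(16, 9, -13)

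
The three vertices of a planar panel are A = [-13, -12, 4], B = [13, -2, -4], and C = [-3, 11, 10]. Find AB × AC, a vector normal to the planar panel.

(244, -236, 498)

AB = (26, 10, -8)
AC = (10, 23, 6)
i: 10·6 - (-8)·23 = 60 - (-184) = 244
j: (-8)·10 - 26·6 = -80 - 156 = -236
k: 26·23 - 10·10 = 598 - 100 = 498
AB × AC = (244, -236, 498)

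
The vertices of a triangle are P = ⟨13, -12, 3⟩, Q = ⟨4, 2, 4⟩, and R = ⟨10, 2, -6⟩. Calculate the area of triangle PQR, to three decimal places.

91.804

PQ = (-9, 14, 1),  PR = (-3, 14, -9)
i: 14·(-9) - 1·14 = -126 - 14 = -140
j: 1·(-3) - (-9)·(-9) = -3 - 81 = -84
k: (-9)·14 - 14·(-3) = -126 - (-42) = -84
PQ × PR = (-140, -84, -84)
|PQ × PR| = √33712 ≈ 183.6083
area = ½ · 183.6083 ≈ 91.804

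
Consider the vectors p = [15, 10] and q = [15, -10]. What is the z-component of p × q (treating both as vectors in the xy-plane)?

-300

15·(-10) - 10·15 = -150 - 150 = -300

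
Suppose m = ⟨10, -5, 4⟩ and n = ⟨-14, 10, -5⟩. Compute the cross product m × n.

(-15, -6, 30)

i: (-5)·(-5) - 4·10 = 25 - 40 = -15
j: 4·(-14) - 10·(-5) = -56 - (-50) = -6
k: 10·10 - (-5)·(-14) = 100 - 70 = 30
m × n = (-15, -6, 30)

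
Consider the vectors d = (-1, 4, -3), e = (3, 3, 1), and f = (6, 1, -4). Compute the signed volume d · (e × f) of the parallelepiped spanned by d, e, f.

e × f:
i: 3·(-4) - 1·1 = -12 - 1 = -13
j: 1·6 - 3·(-4) = 6 - (-12) = 18
k: 3·1 - 3·6 = 3 - 18 = -15
e × f = (-13, 18, -15)
d · (e × f) = (-1)·(-13) + 4·18 + (-3)·(-15) = 13 + 72 + 45 = 130

130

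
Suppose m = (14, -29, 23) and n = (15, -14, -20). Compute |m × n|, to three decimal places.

1123.098

i: (-29)·(-20) - 23·(-14) = 580 - (-322) = 902
j: 23·15 - 14·(-20) = 345 - (-280) = 625
k: 14·(-14) - (-29)·15 = -196 - (-435) = 239
m × n = (902, 625, 239)
|m × n| = √(902² + 625² + 239²) = √1261350 ≈ 1123.0984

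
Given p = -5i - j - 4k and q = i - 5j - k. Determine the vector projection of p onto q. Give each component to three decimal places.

p · q = (-5)·1 + (-1)·(-5) + (-4)·(-1) = -5 + 5 + 4 = 4
|q|² = 1 + 25 + 1 = 27
proj_q p = (4/27) · (1, -5, -1) ≈ (0.148, -0.741, -0.148)

(0.148, -0.741, -0.148)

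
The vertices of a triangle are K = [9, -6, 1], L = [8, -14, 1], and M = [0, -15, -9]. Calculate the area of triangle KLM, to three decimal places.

KL = (-1, -8, 0),  KM = (-9, -9, -10)
i: (-8)·(-10) - 0·(-9) = 80 - 0 = 80
j: 0·(-9) - (-1)·(-10) = 0 - 10 = -10
k: (-1)·(-9) - (-8)·(-9) = 9 - 72 = -63
KL × KM = (80, -10, -63)
|KL × KM| = √10469 ≈ 102.3181
area = ½ · 102.3181 ≈ 51.159

51.159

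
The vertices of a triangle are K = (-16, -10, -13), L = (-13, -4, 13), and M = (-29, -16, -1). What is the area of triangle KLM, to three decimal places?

KL = (3, 6, 26),  KM = (-13, -6, 12)
i: 6·12 - 26·(-6) = 72 - (-156) = 228
j: 26·(-13) - 3·12 = -338 - 36 = -374
k: 3·(-6) - 6·(-13) = -18 - (-78) = 60
KL × KM = (228, -374, 60)
|KL × KM| = √195460 ≈ 442.1086
area = ½ · 442.1086 ≈ 221.054

221.054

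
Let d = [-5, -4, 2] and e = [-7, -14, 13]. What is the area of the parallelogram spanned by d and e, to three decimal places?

i: (-4)·13 - 2·(-14) = -52 - (-28) = -24
j: 2·(-7) - (-5)·13 = -14 - (-65) = 51
k: (-5)·(-14) - (-4)·(-7) = 70 - 28 = 42
d × e = (-24, 51, 42)
|d × e| = √((-24)² + 51² + 42²) = √4941 ≈ 70.2922

70.292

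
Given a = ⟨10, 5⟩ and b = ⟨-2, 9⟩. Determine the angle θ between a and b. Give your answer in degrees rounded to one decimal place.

a · b = 10·(-2) + 5·9 = -20 + 45 = 25
|a|² = 100 + 25 = 125,  |a| = √125 ≈ 11.180340
|b|² = 4 + 81 = 85,  |b| = √85 ≈ 9.219544
cos θ = 25 / (11.180340 · 9.219544) ≈ 0.24254
θ = arccos(0.24254) ≈ 76.0°

76.0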